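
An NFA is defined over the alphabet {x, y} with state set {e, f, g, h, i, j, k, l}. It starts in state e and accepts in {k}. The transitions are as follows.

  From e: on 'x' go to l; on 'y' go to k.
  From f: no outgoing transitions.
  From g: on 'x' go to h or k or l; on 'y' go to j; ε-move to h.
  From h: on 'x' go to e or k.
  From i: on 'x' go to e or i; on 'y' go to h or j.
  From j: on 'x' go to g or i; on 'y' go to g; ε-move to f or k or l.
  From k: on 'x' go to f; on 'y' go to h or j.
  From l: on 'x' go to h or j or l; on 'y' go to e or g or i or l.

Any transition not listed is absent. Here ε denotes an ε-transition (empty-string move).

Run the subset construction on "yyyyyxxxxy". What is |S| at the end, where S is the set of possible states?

Start in {e}.
Read 'y': e→{k}; now {k}.
Read 'y': k→{h, j}; union {h, j}; ε-closure = {f, h, j, k, l}.
Read 'y': f→∅, h→∅, j→{g}, k→{h, j}, l→{e, g, i, l}; union {e, g, h, i, j, l}; ε-closure = {e, f, g, h, i, j, k, l}.
Read 'y': e→{k}, f→∅, g→{j}, h→∅, i→{h, j}, j→{g}, k→{h, j}, l→{e, g, i, l}; union {e, g, h, i, j, k, l}; ε-closure = {e, f, g, h, i, j, k, l}.
Read 'y': e→{k}, f→∅, g→{j}, h→∅, i→{h, j}, j→{g}, k→{h, j}, l→{e, g, i, l}; union {e, g, h, i, j, k, l}; ε-closure = {e, f, g, h, i, j, k, l}.
Read 'x': e→{l}, f→∅, g→{h, k, l}, h→{e, k}, i→{e, i}, j→{g, i}, k→{f}, l→{h, j, l}; now {e, f, g, h, i, j, k, l}.
Read 'x': e→{l}, f→∅, g→{h, k, l}, h→{e, k}, i→{e, i}, j→{g, i}, k→{f}, l→{h, j, l}; now {e, f, g, h, i, j, k, l}.
Read 'x': e→{l}, f→∅, g→{h, k, l}, h→{e, k}, i→{e, i}, j→{g, i}, k→{f}, l→{h, j, l}; now {e, f, g, h, i, j, k, l}.
Read 'x': e→{l}, f→∅, g→{h, k, l}, h→{e, k}, i→{e, i}, j→{g, i}, k→{f}, l→{h, j, l}; now {e, f, g, h, i, j, k, l}.
Read 'y': e→{k}, f→∅, g→{j}, h→∅, i→{h, j}, j→{g}, k→{h, j}, l→{e, g, i, l}; union {e, g, h, i, j, k, l}; ε-closure = {e, f, g, h, i, j, k, l}.
That set has 8 states.

8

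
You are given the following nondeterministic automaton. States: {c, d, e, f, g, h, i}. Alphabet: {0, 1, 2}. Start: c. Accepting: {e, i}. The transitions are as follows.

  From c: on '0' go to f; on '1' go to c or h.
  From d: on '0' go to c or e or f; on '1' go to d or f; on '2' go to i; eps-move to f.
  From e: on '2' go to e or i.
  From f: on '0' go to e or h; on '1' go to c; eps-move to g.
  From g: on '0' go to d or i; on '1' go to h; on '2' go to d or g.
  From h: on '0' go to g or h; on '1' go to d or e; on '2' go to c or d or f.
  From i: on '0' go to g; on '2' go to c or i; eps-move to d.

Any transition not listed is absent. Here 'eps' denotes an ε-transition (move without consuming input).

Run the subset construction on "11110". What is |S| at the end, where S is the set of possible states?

7

Start in {c}.
Read '1': c→{c, h}; now {c, h}.
Read '1': c→{c, h}, h→{d, e}; union {c, d, e, h}; ε-closure = {c, d, e, f, g, h}.
Read '1': c→{c, h}, d→{d, f}, e→∅, f→{c}, g→{h}, h→{d, e}; union {c, d, e, f, h}; ε-closure = {c, d, e, f, g, h}.
Read '1': c→{c, h}, d→{d, f}, e→∅, f→{c}, g→{h}, h→{d, e}; union {c, d, e, f, h}; ε-closure = {c, d, e, f, g, h}.
Read '0': c→{f}, d→{c, e, f}, e→∅, f→{e, h}, g→{d, i}, h→{g, h}; now {c, d, e, f, g, h, i}.
That set has 7 states.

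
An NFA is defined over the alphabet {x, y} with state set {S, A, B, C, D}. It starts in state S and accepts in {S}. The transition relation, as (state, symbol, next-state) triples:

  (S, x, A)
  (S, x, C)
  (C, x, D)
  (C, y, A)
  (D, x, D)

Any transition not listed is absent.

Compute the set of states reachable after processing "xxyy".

Start in {S}.
Read 'x': S→{A, C}; now {A, C}.
Read 'x': A→∅, C→{D}; now {D}.
Read 'y': D→∅; now ∅.
The set is empty and remains empty for the remaining 1 symbol.

∅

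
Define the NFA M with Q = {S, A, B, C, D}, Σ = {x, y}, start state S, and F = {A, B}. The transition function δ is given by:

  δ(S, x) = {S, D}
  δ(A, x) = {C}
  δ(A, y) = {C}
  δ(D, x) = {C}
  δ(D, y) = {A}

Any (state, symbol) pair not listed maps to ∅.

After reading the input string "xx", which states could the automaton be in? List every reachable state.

{S, C, D}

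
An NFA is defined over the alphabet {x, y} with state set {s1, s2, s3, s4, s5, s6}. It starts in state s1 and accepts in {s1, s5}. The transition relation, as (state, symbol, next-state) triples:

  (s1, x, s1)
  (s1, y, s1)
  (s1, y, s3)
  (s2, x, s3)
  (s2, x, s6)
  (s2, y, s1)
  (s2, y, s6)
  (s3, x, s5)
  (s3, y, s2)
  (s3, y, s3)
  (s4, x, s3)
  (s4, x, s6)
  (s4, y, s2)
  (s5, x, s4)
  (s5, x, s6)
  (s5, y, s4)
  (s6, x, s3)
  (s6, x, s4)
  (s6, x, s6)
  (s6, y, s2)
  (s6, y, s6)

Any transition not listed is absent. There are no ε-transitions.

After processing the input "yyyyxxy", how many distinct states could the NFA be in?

Start in {s1}.
Read 'y': {s1} → {s1, s3}.
Read 'y': {s1, s3} → {s1, s2, s3}.
Read 'y': {s1, s2, s3} → {s1, s2, s3, s6}.
Read 'y': {s1, s2, s3, s6} → {s1, s2, s3, s6}.
Read 'x': {s1, s2, s3, s6} → {s1, s3, s4, s5, s6}.
Read 'x': {s1, s3, s4, s5, s6} → {s1, s3, s4, s5, s6}.
Read 'y': {s1, s3, s4, s5, s6} → {s1, s2, s3, s4, s6}.
That set has 5 states.

5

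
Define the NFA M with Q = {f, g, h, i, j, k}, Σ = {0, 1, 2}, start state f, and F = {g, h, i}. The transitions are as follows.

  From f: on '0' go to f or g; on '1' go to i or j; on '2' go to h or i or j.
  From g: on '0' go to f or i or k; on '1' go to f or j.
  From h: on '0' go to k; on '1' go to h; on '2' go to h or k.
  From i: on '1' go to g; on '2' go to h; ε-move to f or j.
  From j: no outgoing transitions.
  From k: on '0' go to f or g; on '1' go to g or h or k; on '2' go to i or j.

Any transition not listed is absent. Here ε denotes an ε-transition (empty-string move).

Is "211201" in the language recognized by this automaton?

Start in {f}.
Read '2': f→{h, i, j}; union {h, i, j}; ε-closure = {f, h, i, j}.
Read '1': f→{i, j}, h→{h}, i→{g}, j→∅; union {g, h, i, j}; ε-closure = {f, g, h, i, j}.
Read '1': f→{i, j}, g→{f, j}, h→{h}, i→{g}, j→∅; now {f, g, h, i, j}.
Read '2': f→{h, i, j}, g→∅, h→{h, k}, i→{h}, j→∅; union {h, i, j, k}; ε-closure = {f, h, i, j, k}.
Read '0': f→{f, g}, h→{k}, i→∅, j→∅, k→{f, g}; now {f, g, k}.
Read '1': f→{i, j}, g→{f, j}, k→{g, h, k}; now {f, g, h, i, j, k}.
The final set {f, g, h, i, j, k} contains the accepting states g, h, i.

Yes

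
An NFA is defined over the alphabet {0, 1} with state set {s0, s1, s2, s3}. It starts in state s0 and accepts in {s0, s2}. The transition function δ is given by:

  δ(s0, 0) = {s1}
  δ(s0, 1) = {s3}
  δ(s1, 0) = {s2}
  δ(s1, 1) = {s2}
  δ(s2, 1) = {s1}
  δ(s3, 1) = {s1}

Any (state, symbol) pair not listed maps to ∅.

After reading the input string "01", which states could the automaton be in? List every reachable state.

Start in {s0}.
Read '0': {s0} → {s1}.
Read '1': {s1} → {s2}.

{s2}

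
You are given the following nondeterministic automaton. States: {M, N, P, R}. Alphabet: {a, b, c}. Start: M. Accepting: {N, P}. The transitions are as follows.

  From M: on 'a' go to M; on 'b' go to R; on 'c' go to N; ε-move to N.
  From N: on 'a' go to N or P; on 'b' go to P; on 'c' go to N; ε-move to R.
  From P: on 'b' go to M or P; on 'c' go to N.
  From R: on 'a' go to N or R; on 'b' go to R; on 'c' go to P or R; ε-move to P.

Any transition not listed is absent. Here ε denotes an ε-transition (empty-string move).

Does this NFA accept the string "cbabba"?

Start: ε-closure({M}) = {M, N, P, R}.
Read 'c': M→{N}, N→{N}, P→{N}, R→{P, R}; now {N, P, R}.
Read 'b': N→{P}, P→{M, P}, R→{R}; union {M, P, R}; ε-closure = {M, N, P, R}.
Read 'a': M→{M}, N→{N, P}, P→∅, R→{N, R}; now {M, N, P, R}.
Read 'b': M→{R}, N→{P}, P→{M, P}, R→{R}; union {M, P, R}; ε-closure = {M, N, P, R}.
Read 'b': M→{R}, N→{P}, P→{M, P}, R→{R}; union {M, P, R}; ε-closure = {M, N, P, R}.
Read 'a': M→{M}, N→{N, P}, P→∅, R→{N, R}; now {M, N, P, R}.
The final set {M, N, P, R} contains the accepting states N, P.

Yes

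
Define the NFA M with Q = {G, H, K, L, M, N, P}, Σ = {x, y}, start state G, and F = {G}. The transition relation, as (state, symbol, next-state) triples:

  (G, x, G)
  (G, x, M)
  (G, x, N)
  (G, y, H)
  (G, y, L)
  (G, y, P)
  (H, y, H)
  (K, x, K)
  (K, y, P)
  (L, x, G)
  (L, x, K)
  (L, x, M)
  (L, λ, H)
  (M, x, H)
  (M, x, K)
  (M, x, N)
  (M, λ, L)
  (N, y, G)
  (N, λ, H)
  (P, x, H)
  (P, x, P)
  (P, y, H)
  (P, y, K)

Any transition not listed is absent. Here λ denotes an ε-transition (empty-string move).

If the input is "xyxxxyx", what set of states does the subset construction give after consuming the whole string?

Start in {G}.
Read 'x': G→{G, M, N}; union {G, M, N}; ε-closure = {G, H, L, M, N}.
Read 'y': G→{H, L, P}, H→{H}, L→∅, M→∅, N→{G}; now {G, H, L, P}.
Read 'x': G→{G, M, N}, H→∅, L→{G, K, M}, P→{H, P}; union {G, H, K, M, N, P}; ε-closure = {G, H, K, L, M, N, P}.
Read 'x': G→{G, M, N}, H→∅, K→{K}, L→{G, K, M}, M→{H, K, N}, N→∅, P→{H, P}; union {G, H, K, M, N, P}; ε-closure = {G, H, K, L, M, N, P}.
Read 'x': G→{G, M, N}, H→∅, K→{K}, L→{G, K, M}, M→{H, K, N}, N→∅, P→{H, P}; union {G, H, K, M, N, P}; ε-closure = {G, H, K, L, M, N, P}.
Read 'y': G→{H, L, P}, H→{H}, K→{P}, L→∅, M→∅, N→{G}, P→{H, K}; now {G, H, K, L, P}.
Read 'x': G→{G, M, N}, H→∅, K→{K}, L→{G, K, M}, P→{H, P}; union {G, H, K, M, N, P}; ε-closure = {G, H, K, L, M, N, P}.

{G, H, K, L, M, N, P}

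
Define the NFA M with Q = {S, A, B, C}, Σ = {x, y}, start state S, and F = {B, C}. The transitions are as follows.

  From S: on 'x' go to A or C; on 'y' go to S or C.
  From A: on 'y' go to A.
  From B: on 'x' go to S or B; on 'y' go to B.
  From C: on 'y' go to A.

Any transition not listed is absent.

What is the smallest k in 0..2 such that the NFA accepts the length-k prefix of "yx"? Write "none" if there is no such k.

Start in {S}.
Read 'y': S→{S, C}; now {S, C}.
None of the earlier sets intersect F, but {S, C} does.

1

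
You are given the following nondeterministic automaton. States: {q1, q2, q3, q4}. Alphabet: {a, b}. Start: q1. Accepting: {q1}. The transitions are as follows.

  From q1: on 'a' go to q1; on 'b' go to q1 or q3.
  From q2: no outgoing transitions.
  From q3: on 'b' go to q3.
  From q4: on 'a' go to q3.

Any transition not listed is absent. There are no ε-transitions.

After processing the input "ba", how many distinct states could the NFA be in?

Start in {q1}.
Read 'b': q1→{q1, q3}; now {q1, q3}.
Read 'a': q1→{q1}, q3→∅; now {q1}.
That set has 1 state.

1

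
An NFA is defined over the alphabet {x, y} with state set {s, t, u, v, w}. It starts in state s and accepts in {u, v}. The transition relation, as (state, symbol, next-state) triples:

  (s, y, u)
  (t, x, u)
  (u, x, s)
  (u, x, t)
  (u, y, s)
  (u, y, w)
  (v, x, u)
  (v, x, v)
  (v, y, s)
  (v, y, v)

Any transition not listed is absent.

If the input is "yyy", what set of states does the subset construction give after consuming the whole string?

Start in {s}.
Read 'y': {s} → {u}.
Read 'y': {u} → {s, w}.
Read 'y': {s, w} → {u}.

{u}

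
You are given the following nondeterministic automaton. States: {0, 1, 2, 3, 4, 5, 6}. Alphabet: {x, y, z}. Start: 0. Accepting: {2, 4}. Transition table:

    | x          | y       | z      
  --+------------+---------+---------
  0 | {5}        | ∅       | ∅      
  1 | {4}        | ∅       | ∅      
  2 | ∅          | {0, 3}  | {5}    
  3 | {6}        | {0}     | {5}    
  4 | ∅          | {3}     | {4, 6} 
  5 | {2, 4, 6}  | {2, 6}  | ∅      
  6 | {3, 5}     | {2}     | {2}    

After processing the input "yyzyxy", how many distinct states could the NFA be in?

Start in {0}.
Read 'y': 0→∅; now ∅.
The set is empty and remains empty for the remaining 5 symbols.
That set has 0 states.

0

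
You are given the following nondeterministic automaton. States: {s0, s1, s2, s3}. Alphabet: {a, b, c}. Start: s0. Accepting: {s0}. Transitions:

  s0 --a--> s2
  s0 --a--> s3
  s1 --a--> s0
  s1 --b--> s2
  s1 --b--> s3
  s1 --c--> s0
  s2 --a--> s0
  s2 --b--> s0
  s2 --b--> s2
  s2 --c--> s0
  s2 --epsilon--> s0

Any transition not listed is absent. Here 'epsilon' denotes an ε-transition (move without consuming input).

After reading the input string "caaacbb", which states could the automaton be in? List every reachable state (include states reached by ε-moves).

∅

Start in {s0}.
Read 'c': s0→∅; now ∅.
The set is empty and remains empty for the remaining 6 symbols.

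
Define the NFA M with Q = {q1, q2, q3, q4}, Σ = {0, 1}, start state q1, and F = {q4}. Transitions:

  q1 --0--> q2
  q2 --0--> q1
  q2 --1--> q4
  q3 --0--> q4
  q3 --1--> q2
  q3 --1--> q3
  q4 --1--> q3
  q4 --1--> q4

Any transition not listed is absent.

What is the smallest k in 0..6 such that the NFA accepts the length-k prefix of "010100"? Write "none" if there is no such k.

2

Start in {q1}.
Read '0': q1→{q2}; now {q2}.
Read '1': q2→{q4}; now {q4}.
None of the earlier sets intersect F, but {q4} does.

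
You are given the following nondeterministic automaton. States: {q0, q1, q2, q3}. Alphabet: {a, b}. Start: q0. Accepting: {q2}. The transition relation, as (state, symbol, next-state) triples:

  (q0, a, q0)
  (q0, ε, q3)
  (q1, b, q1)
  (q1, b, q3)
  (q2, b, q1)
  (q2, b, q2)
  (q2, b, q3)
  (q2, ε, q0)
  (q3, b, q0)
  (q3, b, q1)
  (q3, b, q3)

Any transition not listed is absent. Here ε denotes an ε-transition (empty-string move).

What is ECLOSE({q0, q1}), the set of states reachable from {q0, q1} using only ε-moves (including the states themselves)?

{q0, q1, q3}

Begin with {q0, q1}.
ε-move q0 → q3; add q3.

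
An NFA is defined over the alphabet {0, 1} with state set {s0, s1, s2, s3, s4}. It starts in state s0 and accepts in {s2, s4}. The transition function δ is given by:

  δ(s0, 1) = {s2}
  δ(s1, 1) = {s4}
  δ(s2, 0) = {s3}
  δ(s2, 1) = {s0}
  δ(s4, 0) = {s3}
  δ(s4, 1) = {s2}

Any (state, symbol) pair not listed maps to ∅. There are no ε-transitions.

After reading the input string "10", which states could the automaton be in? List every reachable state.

{s3}

Start in {s0}.
Read '1': {s0} → {s2}.
Read '0': {s2} → {s3}.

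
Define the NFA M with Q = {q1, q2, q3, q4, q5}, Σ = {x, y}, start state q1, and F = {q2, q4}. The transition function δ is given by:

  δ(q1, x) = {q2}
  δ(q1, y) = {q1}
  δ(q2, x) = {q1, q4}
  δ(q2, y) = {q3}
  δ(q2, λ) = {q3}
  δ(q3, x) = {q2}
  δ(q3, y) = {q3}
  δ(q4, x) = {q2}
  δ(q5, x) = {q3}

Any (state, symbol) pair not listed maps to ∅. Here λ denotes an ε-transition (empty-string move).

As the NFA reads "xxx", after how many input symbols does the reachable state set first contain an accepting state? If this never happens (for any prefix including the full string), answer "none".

Start in {q1}.
Read 'x': {q1} → {q2, q3}.
None of the earlier sets intersect F, but {q2, q3} does.

1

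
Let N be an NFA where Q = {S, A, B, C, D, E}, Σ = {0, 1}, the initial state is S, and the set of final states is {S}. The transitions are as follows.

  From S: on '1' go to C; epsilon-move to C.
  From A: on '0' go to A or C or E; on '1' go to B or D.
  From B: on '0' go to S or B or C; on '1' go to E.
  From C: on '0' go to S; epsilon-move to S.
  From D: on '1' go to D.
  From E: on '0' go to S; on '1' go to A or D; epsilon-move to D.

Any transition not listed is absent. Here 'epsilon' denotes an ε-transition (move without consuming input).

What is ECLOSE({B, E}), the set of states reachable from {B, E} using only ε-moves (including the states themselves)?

Begin with {B, E}.
ε-move E → D; add D.

{B, D, E}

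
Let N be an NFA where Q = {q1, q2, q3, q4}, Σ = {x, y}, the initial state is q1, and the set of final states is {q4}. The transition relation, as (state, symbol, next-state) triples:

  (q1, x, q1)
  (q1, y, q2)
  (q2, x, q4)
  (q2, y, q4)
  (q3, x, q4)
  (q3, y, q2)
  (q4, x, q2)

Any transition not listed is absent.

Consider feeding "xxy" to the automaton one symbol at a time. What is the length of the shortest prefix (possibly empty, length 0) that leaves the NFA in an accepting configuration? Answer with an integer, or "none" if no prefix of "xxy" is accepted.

Start in {q1}.
Read 'x': q1→{q1}; now {q1}.
Read 'x': q1→{q1}; now {q1}.
Read 'y': q1→{q2}; now {q2}.
No reachable set along the way intersects F.

none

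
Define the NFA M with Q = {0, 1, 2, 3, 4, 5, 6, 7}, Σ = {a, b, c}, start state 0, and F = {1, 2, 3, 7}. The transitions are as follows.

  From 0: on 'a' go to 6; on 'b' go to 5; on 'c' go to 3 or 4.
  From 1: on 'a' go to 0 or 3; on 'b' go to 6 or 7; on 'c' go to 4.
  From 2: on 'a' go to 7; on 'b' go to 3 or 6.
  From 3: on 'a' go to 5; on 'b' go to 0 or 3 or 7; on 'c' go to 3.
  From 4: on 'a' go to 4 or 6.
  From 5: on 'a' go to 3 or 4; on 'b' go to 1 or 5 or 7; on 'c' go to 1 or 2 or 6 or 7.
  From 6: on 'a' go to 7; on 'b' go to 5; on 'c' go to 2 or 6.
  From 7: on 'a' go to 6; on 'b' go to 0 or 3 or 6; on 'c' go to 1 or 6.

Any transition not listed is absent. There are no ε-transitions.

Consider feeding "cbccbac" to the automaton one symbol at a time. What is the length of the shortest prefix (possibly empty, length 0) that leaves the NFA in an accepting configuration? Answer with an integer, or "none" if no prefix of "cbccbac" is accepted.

1

Start in {0}.
Read 'c': 0→{3, 4}; now {3, 4}.
None of the earlier sets intersect F, but {3, 4} does.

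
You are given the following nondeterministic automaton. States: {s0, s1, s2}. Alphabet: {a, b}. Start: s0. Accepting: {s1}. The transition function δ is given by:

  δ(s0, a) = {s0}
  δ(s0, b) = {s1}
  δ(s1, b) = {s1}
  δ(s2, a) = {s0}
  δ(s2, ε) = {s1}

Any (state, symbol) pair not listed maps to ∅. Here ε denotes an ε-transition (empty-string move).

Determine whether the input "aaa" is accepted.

Start in {s0}.
Read 'a': {s0} → {s0}.
Read 'a': {s0} → {s0}.
Read 'a': {s0} → {s0}.
The final set {s0} contains no accepting state.

No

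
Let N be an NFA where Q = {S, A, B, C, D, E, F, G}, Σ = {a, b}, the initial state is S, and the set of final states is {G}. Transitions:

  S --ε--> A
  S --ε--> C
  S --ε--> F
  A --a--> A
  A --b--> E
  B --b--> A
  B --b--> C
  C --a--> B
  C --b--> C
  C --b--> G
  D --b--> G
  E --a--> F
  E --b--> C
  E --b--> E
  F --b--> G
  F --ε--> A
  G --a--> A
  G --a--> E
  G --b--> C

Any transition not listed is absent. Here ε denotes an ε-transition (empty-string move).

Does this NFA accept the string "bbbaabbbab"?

Yes

Start: ε-closure({S}) = {S, A, C, F}.
Read 'b': S→∅, A→{E}, C→{C, G}, F→{G}; now {C, E, G}.
Read 'b': C→{C, G}, E→{C, E}, G→{C}; now {C, E, G}.
Read 'b': C→{C, G}, E→{C, E}, G→{C}; now {C, E, G}.
Read 'a': C→{B}, E→{F}, G→{A, E}; now {A, B, E, F}.
Read 'a': A→{A}, B→∅, E→{F}, F→∅; now {A, F}.
Read 'b': A→{E}, F→{G}; now {E, G}.
Read 'b': E→{C, E}, G→{C}; now {C, E}.
Read 'b': C→{C, G}, E→{C, E}; now {C, E, G}.
Read 'a': C→{B}, E→{F}, G→{A, E}; now {A, B, E, F}.
Read 'b': A→{E}, B→{A, C}, E→{C, E}, F→{G}; now {A, C, E, G}.
The final set {A, C, E, G} contains the accepting state G.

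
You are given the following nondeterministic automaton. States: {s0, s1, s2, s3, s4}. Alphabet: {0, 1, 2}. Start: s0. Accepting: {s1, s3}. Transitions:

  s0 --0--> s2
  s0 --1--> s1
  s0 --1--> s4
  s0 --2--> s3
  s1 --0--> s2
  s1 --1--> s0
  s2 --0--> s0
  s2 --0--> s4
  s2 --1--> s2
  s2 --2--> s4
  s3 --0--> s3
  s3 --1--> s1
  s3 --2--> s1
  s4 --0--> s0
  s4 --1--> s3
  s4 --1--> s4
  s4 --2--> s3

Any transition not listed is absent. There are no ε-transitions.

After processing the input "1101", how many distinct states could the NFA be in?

Start in {s0}.
Read '1': s0→{s1, s4}; now {s1, s4}.
Read '1': s1→{s0}, s4→{s3, s4}; now {s0, s3, s4}.
Read '0': s0→{s2}, s3→{s3}, s4→{s0}; now {s0, s2, s3}.
Read '1': s0→{s1, s4}, s2→{s2}, s3→{s1}; now {s1, s2, s4}.
That set has 3 states.

3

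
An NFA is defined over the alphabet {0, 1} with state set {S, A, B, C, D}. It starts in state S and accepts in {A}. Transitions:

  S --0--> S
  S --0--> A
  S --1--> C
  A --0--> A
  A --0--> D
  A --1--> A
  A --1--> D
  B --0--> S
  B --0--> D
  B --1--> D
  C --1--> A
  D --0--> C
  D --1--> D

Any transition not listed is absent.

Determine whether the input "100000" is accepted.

Start in {S}.
Read '1': {S} → {C}.
Read '0': {C} → ∅.
The set is empty and remains empty for the remaining 4 symbols.
The final set ∅ contains no accepting state.

No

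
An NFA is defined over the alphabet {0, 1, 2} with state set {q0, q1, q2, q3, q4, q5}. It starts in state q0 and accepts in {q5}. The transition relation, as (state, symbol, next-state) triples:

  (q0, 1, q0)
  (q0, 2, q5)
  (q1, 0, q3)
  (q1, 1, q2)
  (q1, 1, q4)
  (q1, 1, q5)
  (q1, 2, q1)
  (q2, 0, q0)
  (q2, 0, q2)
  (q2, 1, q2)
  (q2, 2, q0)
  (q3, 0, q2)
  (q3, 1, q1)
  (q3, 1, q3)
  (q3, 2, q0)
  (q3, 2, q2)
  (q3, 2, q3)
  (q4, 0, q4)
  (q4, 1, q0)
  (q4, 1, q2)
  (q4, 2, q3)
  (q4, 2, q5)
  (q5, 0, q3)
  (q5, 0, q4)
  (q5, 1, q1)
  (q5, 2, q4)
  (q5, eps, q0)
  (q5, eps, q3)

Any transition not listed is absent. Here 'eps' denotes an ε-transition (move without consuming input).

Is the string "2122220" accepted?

Start in {q0}.
Read '2': {q0} → {q0, q3, q5}.
Read '1': {q0, q3, q5} → {q0, q1, q3}.
Read '2': {q0, q1, q3} → {q0, q1, q2, q3, q5}.
Read '2': {q0, q1, q2, q3, q5} → {q0, q1, q2, q3, q4, q5}.
Read '2': {q0, q1, q2, q3, q4, q5} → {q0, q1, q2, q3, q4, q5}.
Read '2': {q0, q1, q2, q3, q4, q5} → {q0, q1, q2, q3, q4, q5}.
Read '0': {q0, q1, q2, q3, q4, q5} → {q0, q2, q3, q4}.
The final set {q0, q2, q3, q4} contains no accepting state.

No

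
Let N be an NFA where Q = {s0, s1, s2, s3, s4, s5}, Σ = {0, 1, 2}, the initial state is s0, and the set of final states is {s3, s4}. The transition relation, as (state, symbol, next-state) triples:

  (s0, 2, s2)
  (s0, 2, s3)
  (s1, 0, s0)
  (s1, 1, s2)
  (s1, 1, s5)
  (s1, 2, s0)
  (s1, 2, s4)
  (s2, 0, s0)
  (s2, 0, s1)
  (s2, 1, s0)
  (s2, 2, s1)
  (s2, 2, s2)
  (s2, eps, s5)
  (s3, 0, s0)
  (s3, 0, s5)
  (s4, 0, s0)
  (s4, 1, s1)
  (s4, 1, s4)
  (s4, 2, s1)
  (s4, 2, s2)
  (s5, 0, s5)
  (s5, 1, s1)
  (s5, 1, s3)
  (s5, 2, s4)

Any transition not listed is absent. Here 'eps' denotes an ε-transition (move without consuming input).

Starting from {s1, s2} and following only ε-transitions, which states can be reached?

{s1, s2, s5}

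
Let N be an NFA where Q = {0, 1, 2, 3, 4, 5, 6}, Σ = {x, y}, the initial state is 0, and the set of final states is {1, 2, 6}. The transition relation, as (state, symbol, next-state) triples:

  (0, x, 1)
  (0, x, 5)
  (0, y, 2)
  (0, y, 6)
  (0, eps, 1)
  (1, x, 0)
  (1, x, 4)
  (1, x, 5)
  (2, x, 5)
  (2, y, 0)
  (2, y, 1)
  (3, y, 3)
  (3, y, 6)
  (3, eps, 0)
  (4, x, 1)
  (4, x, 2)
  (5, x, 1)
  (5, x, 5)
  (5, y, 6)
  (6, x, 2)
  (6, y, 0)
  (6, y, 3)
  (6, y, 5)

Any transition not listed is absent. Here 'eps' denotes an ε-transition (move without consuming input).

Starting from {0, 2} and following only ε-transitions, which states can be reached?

Begin with {0, 2}.
ε-move 0 → 1; add 1.

{0, 1, 2}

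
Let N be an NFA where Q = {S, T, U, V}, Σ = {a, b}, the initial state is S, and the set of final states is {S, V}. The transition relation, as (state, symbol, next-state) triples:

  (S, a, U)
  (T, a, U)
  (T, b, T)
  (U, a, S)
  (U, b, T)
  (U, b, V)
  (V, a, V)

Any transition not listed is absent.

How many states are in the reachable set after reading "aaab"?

Start in {S}.
Read 'a': S→{U}; now {U}.
Read 'a': U→{S}; now {S}.
Read 'a': S→{U}; now {U}.
Read 'b': U→{T, V}; now {T, V}.
That set has 2 states.

2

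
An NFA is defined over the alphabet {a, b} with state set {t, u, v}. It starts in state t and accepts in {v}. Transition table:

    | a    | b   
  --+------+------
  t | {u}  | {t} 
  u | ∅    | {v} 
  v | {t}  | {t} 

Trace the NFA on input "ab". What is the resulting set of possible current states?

Start in {t}.
Read 'a': t→{u}; now {u}.
Read 'b': u→{v}; now {v}.

{v}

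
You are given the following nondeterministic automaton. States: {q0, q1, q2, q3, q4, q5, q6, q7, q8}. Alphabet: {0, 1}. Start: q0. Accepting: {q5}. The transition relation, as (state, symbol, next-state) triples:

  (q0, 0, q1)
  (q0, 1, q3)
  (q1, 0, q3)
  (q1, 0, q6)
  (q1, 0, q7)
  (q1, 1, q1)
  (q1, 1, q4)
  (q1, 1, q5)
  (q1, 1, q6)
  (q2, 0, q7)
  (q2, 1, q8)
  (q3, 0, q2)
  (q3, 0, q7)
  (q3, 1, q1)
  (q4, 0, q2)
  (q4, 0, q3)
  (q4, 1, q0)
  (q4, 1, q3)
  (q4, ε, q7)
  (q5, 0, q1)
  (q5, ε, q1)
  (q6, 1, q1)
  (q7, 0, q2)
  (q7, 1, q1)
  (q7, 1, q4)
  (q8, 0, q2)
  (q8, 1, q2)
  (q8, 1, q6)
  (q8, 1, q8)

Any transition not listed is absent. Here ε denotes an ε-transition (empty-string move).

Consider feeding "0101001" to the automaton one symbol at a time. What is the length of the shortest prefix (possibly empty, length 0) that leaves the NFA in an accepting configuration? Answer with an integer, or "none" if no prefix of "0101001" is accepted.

2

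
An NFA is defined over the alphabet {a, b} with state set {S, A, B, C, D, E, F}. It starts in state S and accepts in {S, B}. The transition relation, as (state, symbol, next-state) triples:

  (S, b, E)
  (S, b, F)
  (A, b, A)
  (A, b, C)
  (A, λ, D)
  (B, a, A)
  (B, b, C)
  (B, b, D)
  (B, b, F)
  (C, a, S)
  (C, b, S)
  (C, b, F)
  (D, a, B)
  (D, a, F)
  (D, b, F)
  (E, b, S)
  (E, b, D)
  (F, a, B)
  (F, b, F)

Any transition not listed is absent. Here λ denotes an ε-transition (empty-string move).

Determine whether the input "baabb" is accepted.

Yes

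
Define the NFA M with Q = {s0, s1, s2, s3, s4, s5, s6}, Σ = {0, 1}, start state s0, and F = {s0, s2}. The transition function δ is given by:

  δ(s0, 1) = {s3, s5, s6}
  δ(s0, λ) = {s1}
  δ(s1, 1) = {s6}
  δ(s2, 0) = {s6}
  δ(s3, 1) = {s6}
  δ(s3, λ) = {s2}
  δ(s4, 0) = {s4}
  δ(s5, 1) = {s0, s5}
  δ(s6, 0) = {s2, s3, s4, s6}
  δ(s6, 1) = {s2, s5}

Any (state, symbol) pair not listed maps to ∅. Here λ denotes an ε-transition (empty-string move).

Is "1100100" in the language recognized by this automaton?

Start: ε-closure({s0}) = {s0, s1}.
Read '1': s0→{s3, s5, s6}, s1→{s6}; union {s3, s5, s6}; ε-closure = {s2, s3, s5, s6}.
Read '1': s2→∅, s3→{s6}, s5→{s0, s5}, s6→{s2, s5}; union {s0, s2, s5, s6}; ε-closure = {s0, s1, s2, s5, s6}.
Read '0': s0→∅, s1→∅, s2→{s6}, s5→∅, s6→{s2, s3, s4, s6}; now {s2, s3, s4, s6}.
Read '0': s2→{s6}, s3→∅, s4→{s4}, s6→{s2, s3, s4, s6}; now {s2, s3, s4, s6}.
Read '1': s2→∅, s3→{s6}, s4→∅, s6→{s2, s5}; now {s2, s5, s6}.
Read '0': s2→{s6}, s5→∅, s6→{s2, s3, s4, s6}; now {s2, s3, s4, s6}.
Read '0': s2→{s6}, s3→∅, s4→{s4}, s6→{s2, s3, s4, s6}; now {s2, s3, s4, s6}.
The final set {s2, s3, s4, s6} contains the accepting state s2.

Yes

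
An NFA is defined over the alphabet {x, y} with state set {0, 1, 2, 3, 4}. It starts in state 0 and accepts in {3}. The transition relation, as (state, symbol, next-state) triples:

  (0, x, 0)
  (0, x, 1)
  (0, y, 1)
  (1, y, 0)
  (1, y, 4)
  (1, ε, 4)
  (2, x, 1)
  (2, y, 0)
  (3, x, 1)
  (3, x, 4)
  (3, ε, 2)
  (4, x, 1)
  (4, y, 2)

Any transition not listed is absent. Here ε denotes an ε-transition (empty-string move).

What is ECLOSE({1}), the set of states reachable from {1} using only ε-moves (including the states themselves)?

Begin with {1}.
ε-move 1 → 4; add 4.

{1, 4}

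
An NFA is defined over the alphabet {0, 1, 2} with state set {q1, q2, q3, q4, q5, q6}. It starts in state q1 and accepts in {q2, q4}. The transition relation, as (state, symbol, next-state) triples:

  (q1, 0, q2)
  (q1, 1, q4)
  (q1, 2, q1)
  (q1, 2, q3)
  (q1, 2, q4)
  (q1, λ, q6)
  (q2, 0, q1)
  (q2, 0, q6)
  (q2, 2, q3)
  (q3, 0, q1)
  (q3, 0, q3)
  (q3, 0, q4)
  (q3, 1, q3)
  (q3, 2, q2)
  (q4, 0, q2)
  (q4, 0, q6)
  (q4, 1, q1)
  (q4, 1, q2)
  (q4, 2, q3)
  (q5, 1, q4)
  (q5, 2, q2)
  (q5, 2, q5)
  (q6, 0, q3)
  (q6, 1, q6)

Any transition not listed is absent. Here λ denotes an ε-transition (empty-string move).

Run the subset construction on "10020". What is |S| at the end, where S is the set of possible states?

Start: ε-closure({q1}) = {q1, q6}.
Read '1': q1→{q4}, q6→{q6}; now {q4, q6}.
Read '0': q4→{q2, q6}, q6→{q3}; now {q2, q3, q6}.
Read '0': q2→{q1, q6}, q3→{q1, q3, q4}, q6→{q3}; now {q1, q3, q4, q6}.
Read '2': q1→{q1, q3, q4}, q3→{q2}, q4→{q3}, q6→∅; union {q1, q2, q3, q4}; ε-closure = {q1, q2, q3, q4, q6}.
Read '0': q1→{q2}, q2→{q1, q6}, q3→{q1, q3, q4}, q4→{q2, q6}, q6→{q3}; now {q1, q2, q3, q4, q6}.
That set has 5 states.

5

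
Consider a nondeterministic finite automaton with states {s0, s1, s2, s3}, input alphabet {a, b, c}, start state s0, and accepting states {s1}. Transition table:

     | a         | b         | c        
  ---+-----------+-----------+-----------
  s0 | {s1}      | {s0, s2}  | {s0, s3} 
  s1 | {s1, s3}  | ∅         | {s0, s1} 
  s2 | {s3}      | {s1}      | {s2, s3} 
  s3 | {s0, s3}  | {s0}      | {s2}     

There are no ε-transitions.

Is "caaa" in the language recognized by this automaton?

Start in {s0}.
Read 'c': {s0} → {s0, s3}.
Read 'a': {s0, s3} → {s0, s1, s3}.
Read 'a': {s0, s1, s3} → {s0, s1, s3}.
Read 'a': {s0, s1, s3} → {s0, s1, s3}.
The final set {s0, s1, s3} contains the accepting state s1.

Yes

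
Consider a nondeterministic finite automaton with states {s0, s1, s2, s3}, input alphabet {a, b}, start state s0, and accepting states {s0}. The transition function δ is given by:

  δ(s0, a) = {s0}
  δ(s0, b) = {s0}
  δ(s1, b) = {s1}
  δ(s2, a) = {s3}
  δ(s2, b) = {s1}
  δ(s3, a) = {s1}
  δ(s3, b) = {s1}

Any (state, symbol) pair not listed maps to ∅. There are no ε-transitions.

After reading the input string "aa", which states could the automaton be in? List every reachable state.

Start in {s0}.
Read 'a': s0→{s0}; now {s0}.
Read 'a': s0→{s0}; now {s0}.

{s0}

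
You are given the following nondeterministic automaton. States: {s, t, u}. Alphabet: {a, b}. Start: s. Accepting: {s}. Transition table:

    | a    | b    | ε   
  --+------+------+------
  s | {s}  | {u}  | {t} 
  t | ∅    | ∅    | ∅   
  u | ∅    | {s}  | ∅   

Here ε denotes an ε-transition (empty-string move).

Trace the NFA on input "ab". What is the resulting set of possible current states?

{u}

Start: ε-closure({s}) = {s, t}.
Read 'a': s→{s}, t→∅; union {s}; ε-closure = {s, t}.
Read 'b': s→{u}, t→∅; now {u}.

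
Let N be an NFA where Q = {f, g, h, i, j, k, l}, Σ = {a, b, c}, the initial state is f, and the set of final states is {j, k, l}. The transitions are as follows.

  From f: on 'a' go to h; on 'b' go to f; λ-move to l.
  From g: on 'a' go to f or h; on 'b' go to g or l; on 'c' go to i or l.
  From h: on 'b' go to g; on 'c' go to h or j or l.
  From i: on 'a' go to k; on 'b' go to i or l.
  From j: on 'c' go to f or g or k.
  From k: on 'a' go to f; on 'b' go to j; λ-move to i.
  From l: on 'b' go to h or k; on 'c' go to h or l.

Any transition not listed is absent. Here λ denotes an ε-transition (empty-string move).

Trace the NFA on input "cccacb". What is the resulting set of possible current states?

Start: ε-closure({f}) = {f, l}.
Read 'c': {f, l} → {h, l}.
Read 'c': {h, l} → {h, j, l}.
Read 'c': {h, j, l} → {f, g, h, i, j, k, l}.
Read 'a': {f, g, h, i, j, k, l} → {f, h, i, k, l}.
Read 'c': {f, h, i, k, l} → {h, j, l}.
Read 'b': {h, j, l} → {g, h, i, k}.

{g, h, i, k}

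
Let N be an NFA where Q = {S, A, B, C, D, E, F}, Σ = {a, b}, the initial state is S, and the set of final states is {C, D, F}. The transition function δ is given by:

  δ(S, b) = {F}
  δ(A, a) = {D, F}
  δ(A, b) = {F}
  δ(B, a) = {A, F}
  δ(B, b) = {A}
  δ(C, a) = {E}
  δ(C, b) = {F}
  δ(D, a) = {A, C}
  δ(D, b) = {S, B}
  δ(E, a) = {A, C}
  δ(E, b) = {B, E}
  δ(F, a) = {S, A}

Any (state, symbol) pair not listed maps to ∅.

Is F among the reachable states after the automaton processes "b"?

Start in {S}.
Read 'b': S→{F}; now {F}.
State F is in {F}.

Yes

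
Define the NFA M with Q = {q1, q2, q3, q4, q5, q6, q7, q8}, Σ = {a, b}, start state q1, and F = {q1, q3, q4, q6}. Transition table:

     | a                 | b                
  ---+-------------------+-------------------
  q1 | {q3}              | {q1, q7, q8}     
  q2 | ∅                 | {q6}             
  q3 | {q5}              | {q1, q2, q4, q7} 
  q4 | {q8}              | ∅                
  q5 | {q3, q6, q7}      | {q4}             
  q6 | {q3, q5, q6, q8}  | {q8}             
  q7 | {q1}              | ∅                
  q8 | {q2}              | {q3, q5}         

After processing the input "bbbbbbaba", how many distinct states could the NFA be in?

7

Start in {q1}.
Read 'b': q1→{q1, q7, q8}; now {q1, q7, q8}.
Read 'b': q1→{q1, q7, q8}, q7→∅, q8→{q3, q5}; now {q1, q3, q5, q7, q8}.
Read 'b': q1→{q1, q7, q8}, q3→{q1, q2, q4, q7}, q5→{q4}, q7→∅, q8→{q3, q5}; now {q1, q2, q3, q4, q5, q7, q8}.
Read 'b': q1→{q1, q7, q8}, q2→{q6}, q3→{q1, q2, q4, q7}, q4→∅, q5→{q4}, q7→∅, q8→{q3, q5}; now {q1, q2, q3, q4, q5, q6, q7, q8}.
Read 'b': q1→{q1, q7, q8}, q2→{q6}, q3→{q1, q2, q4, q7}, q4→∅, q5→{q4}, q6→{q8}, q7→∅, q8→{q3, q5}; now {q1, q2, q3, q4, q5, q6, q7, q8}.
Read 'b': q1→{q1, q7, q8}, q2→{q6}, q3→{q1, q2, q4, q7}, q4→∅, q5→{q4}, q6→{q8}, q7→∅, q8→{q3, q5}; now {q1, q2, q3, q4, q5, q6, q7, q8}.
Read 'a': q1→{q3}, q2→∅, q3→{q5}, q4→{q8}, q5→{q3, q6, q7}, q6→{q3, q5, q6, q8}, q7→{q1}, q8→{q2}; now {q1, q2, q3, q5, q6, q7, q8}.
Read 'b': q1→{q1, q7, q8}, q2→{q6}, q3→{q1, q2, q4, q7}, q5→{q4}, q6→{q8}, q7→∅, q8→{q3, q5}; now {q1, q2, q3, q4, q5, q6, q7, q8}.
Read 'a': q1→{q3}, q2→∅, q3→{q5}, q4→{q8}, q5→{q3, q6, q7}, q6→{q3, q5, q6, q8}, q7→{q1}, q8→{q2}; now {q1, q2, q3, q5, q6, q7, q8}.
That set has 7 states.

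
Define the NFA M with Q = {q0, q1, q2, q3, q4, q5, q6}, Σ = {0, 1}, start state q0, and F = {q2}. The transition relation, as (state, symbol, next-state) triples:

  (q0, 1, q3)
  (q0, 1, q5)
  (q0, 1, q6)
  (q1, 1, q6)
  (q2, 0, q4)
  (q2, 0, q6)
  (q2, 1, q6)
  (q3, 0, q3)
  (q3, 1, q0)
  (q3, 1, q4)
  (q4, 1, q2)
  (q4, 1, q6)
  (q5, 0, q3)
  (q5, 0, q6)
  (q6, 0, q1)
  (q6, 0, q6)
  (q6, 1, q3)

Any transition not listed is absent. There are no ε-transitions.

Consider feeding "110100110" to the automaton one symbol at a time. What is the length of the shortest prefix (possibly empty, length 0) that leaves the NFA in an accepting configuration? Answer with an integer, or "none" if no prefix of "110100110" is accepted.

none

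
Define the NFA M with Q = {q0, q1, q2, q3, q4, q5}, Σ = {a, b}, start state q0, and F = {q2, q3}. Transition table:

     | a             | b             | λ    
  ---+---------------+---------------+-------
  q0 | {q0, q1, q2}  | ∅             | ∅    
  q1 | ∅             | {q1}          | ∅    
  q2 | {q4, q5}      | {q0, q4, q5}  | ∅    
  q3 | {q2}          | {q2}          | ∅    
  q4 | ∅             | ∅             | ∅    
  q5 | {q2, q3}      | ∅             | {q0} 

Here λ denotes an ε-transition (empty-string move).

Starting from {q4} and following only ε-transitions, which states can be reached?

{q4}

Begin with {q4}.
No ε-moves leave this set, so the closure equals the set itself.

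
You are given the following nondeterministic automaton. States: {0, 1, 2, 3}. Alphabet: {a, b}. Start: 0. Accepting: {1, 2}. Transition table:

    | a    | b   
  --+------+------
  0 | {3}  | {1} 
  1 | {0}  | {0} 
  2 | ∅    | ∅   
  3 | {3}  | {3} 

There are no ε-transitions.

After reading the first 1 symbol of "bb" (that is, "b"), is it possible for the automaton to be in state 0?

Start in {0}.
Read 'b': 0→{1}; now {1}.
State 0 is not in {1}.

No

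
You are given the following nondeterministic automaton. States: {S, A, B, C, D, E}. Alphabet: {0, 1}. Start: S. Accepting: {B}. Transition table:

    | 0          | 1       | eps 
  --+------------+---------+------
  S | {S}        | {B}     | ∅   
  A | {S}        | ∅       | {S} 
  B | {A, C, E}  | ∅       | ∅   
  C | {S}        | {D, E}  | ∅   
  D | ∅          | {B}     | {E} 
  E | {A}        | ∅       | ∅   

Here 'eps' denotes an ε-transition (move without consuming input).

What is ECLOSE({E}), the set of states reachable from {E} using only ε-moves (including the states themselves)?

Begin with {E}.
No ε-moves leave this set, so the closure equals the set itself.

{E}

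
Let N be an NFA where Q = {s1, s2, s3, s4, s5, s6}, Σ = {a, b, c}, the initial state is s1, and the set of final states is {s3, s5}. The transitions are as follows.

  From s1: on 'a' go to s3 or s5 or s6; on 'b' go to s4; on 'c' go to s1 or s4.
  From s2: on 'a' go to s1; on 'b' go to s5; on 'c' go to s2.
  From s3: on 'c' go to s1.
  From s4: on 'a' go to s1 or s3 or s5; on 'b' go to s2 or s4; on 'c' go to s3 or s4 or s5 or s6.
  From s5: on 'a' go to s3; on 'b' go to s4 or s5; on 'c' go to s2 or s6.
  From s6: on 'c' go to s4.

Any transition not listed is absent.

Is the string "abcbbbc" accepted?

Yes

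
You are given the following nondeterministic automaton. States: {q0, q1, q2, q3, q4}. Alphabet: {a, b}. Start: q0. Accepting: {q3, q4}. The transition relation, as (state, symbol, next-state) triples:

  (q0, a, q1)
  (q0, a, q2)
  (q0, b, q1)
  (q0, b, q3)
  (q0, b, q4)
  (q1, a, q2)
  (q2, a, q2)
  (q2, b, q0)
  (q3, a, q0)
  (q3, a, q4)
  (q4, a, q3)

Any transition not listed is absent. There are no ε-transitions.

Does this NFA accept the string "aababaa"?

No

Start in {q0}.
Read 'a': {q0} → {q1, q2}.
Read 'a': {q1, q2} → {q2}.
Read 'b': {q2} → {q0}.
Read 'a': {q0} → {q1, q2}.
Read 'b': {q1, q2} → {q0}.
Read 'a': {q0} → {q1, q2}.
Read 'a': {q1, q2} → {q2}.
The final set {q2} contains no accepting state.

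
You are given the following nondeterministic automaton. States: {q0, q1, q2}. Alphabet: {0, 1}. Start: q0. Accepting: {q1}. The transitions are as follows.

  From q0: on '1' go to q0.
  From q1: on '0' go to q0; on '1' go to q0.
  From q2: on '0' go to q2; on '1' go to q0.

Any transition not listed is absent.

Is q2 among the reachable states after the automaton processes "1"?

Start in {q0}.
Read '1': q0→{q0}; now {q0}.
State q2 is not in {q0}.

No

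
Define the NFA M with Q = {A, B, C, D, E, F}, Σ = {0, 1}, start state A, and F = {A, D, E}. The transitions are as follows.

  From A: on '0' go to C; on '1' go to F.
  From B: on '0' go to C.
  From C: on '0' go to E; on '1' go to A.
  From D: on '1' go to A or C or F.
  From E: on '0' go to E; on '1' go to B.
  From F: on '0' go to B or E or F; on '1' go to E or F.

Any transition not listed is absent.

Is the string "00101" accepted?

Yes

Start in {A}.
Read '0': A→{C}; now {C}.
Read '0': C→{E}; now {E}.
Read '1': E→{B}; now {B}.
Read '0': B→{C}; now {C}.
Read '1': C→{A}; now {A}.
The final set {A} contains the accepting state A.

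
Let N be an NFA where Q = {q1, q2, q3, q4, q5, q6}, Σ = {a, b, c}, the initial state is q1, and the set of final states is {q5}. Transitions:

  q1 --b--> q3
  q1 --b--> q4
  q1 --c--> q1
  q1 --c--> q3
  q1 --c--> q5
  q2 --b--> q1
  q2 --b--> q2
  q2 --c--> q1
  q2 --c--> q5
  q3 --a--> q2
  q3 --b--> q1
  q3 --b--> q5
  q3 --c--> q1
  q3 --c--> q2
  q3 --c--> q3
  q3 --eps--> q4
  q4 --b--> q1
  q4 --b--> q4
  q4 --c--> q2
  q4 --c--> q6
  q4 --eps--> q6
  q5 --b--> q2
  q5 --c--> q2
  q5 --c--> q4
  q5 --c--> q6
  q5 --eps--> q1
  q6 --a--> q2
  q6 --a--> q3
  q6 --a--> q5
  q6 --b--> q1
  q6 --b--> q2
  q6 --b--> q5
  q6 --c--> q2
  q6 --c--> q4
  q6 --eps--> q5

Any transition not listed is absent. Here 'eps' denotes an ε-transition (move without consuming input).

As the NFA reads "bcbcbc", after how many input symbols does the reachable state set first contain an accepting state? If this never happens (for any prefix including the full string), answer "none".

Start in {q1}.
Read 'b': {q1} → {q1, q3, q4, q5, q6}.
None of the earlier sets intersect F, but {q1, q3, q4, q5, q6} does.

1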